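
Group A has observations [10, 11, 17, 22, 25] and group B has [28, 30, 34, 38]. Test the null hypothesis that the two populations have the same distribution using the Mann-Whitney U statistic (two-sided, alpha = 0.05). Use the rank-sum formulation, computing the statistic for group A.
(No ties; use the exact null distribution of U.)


Step 1: Combine and sort all 9 observations; assign midranks.
sorted (value, group): (10,X), (11,X), (17,X), (22,X), (25,X), (28,Y), (30,Y), (34,Y), (38,Y)
ranks: 10->1, 11->2, 17->3, 22->4, 25->5, 28->6, 30->7, 34->8, 38->9
Step 2: Rank sum for X: R1 = 1 + 2 + 3 + 4 + 5 = 15.
Step 3: U_X = R1 - n1(n1+1)/2 = 15 - 5*6/2 = 15 - 15 = 0.
       U_Y = n1*n2 - U_X = 20 - 0 = 20.
Step 4: No ties, so the exact null distribution of U (based on enumerating the C(9,5) = 126 equally likely rank assignments) gives the two-sided p-value.
Step 5: p-value = 0.015873; compare to alpha = 0.05. reject H0.

U_X = 0, p = 0.015873, reject H0 at alpha = 0.05.


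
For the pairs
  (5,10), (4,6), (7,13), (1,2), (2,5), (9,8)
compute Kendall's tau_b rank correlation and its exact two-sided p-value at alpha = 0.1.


Step 1: Enumerate the 15 unordered pairs (i,j) with i<j and classify each by sign(x_j-x_i) * sign(y_j-y_i).
  (1,2):dx=-1,dy=-4->C; (1,3):dx=+2,dy=+3->C; (1,4):dx=-4,dy=-8->C; (1,5):dx=-3,dy=-5->C
  (1,6):dx=+4,dy=-2->D; (2,3):dx=+3,dy=+7->C; (2,4):dx=-3,dy=-4->C; (2,5):dx=-2,dy=-1->C
  (2,6):dx=+5,dy=+2->C; (3,4):dx=-6,dy=-11->C; (3,5):dx=-5,dy=-8->C; (3,6):dx=+2,dy=-5->D
  (4,5):dx=+1,dy=+3->C; (4,6):dx=+8,dy=+6->C; (5,6):dx=+7,dy=+3->C
Step 2: C = 13, D = 2, total pairs = 15.
Step 3: tau = (C - D)/(n(n-1)/2) = (13 - 2)/15 = 0.733333.
Step 4: Exact two-sided p-value (enumerate n! = 720 permutations of y under H0): p = 0.055556.
Step 5: alpha = 0.1. reject H0.

tau_b = 0.7333 (C=13, D=2), p = 0.055556, reject H0.


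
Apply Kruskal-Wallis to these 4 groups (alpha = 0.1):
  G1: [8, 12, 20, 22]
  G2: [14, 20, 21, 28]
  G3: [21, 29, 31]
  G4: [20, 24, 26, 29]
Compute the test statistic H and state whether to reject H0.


Step 1: Combine all N = 15 observations and assign midranks.
sorted (value, group, rank): (8,G1,1), (12,G1,2), (14,G2,3), (20,G1,5), (20,G2,5), (20,G4,5), (21,G2,7.5), (21,G3,7.5), (22,G1,9), (24,G4,10), (26,G4,11), (28,G2,12), (29,G3,13.5), (29,G4,13.5), (31,G3,15)
Step 2: Sum ranks within each group.
R_1 = 17 (n_1 = 4)
R_2 = 27.5 (n_2 = 4)
R_3 = 36 (n_3 = 3)
R_4 = 39.5 (n_4 = 4)
Step 3: H = 12/(N(N+1)) * sum(R_i^2/n_i) - 3(N+1)
     = 12/(15*16) * (17^2/4 + 27.5^2/4 + 36^2/3 + 39.5^2/4) - 3*16
     = 0.050000 * 1083.38 - 48
     = 6.168750.
Step 4: Ties present; correction factor C = 1 - 36/(15^3 - 15) = 0.989286. Corrected H = 6.168750 / 0.989286 = 6.235560.
Step 5: Under H0, H ~ chi^2(3); p-value = 0.100696.
Step 6: alpha = 0.1. fail to reject H0.

H = 6.2356, df = 3, p = 0.100696, fail to reject H0.


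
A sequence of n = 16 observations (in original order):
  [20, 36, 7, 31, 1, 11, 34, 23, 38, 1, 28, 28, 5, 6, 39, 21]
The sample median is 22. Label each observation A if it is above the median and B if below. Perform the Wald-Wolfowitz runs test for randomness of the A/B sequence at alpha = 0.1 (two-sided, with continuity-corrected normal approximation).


Step 1: Compute median = 22; label A = above, B = below.
Labels in order: BABABBAAABAABBAB  (n_A = 8, n_B = 8)
Step 2: Count runs R = 11.
Step 3: Under H0 (random ordering), E[R] = 2*n_A*n_B/(n_A+n_B) + 1 = 2*8*8/16 + 1 = 9.0000.
        Var[R] = 2*n_A*n_B*(2*n_A*n_B - n_A - n_B) / ((n_A+n_B)^2 * (n_A+n_B-1)) = 14336/3840 = 3.7333.
        SD[R] = 1.9322.
Step 4: Continuity-corrected z = (R - 0.5 - E[R]) / SD[R] = (11 - 0.5 - 9.0000) / 1.9322 = 0.7763.
Step 5: Two-sided p-value via normal approximation = 2*(1 - Phi(|z|)) = 0.437558.
Step 6: alpha = 0.1. fail to reject H0.

R = 11, z = 0.7763, p = 0.437558, fail to reject H0.


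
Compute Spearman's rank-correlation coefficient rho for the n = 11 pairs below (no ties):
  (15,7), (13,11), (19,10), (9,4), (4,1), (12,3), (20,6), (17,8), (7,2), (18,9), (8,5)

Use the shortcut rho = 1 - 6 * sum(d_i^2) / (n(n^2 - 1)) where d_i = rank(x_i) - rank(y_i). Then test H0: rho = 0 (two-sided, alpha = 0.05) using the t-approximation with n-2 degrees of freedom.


Step 1: Rank x and y separately (midranks; no ties here).
rank(x): 15->7, 13->6, 19->10, 9->4, 4->1, 12->5, 20->11, 17->8, 7->2, 18->9, 8->3
rank(y): 7->7, 11->11, 10->10, 4->4, 1->1, 3->3, 6->6, 8->8, 2->2, 9->9, 5->5
Step 2: d_i = R_x(i) - R_y(i); compute d_i^2.
  (7-7)^2=0, (6-11)^2=25, (10-10)^2=0, (4-4)^2=0, (1-1)^2=0, (5-3)^2=4, (11-6)^2=25, (8-8)^2=0, (2-2)^2=0, (9-9)^2=0, (3-5)^2=4
sum(d^2) = 58.
Step 3: rho = 1 - 6*58 / (11*(11^2 - 1)) = 1 - 348/1320 = 0.736364.
Step 4: Under H0, t = rho * sqrt((n-2)/(1-rho^2)) = 3.2651 ~ t(9).
Step 5: Two-sided p-value from the t-distribution with 9 df = 0.009760.
Step 6: alpha = 0.05. reject H0.

rho = 0.7364, p = 0.009760, reject H0 at alpha = 0.05.


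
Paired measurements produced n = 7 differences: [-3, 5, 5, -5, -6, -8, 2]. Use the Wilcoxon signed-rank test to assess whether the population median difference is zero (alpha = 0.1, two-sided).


Step 1: Drop any zero differences (none here) and take |d_i|.
|d| = [3, 5, 5, 5, 6, 8, 2]
Step 2: Midrank |d_i| (ties get averaged ranks).
ranks: |3|->2, |5|->4, |5|->4, |5|->4, |6|->6, |8|->7, |2|->1
Step 3: Attach original signs; sum ranks with positive sign and with negative sign.
W+ = 4 + 4 + 1 = 9
W- = 2 + 4 + 6 + 7 = 19
(Check: W+ + W- = 28 should equal n(n+1)/2 = 28.)
Step 4: Test statistic W = min(W+, W-) = 9.
Step 5: Ties in |d|, so use the tie-corrected normal approximation.
        E[W] = n(n+1)/4 = 7*8/4 = 14.
        Tie groups: |d|=5 (t=3); sum(t^3 - t) = 24.
        Var[W] = n(n+1)(2n+1)/24 - sum(t^3-t)/48 = 840/24 - 24/48 = 34.5.
        z = (W - E[W]) / sqrt(Var[W]) = (9 - 14) / 5.8737 = -0.8513.
        Two-sided p = 2*Phi(z) = 0.394627.
Step 6: alpha = 0.1. fail to reject H0.

W+ = 9, W- = 19, W = min = 9, p = 0.394627, fail to reject H0.


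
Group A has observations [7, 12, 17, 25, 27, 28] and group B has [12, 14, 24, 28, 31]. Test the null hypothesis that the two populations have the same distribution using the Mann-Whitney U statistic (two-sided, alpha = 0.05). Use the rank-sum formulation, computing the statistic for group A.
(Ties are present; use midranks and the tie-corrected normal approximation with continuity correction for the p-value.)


Step 1: Combine and sort all 11 observations; assign midranks.
sorted (value, group): (7,X), (12,X), (12,Y), (14,Y), (17,X), (24,Y), (25,X), (27,X), (28,X), (28,Y), (31,Y)
ranks: 7->1, 12->2.5, 12->2.5, 14->4, 17->5, 24->6, 25->7, 27->8, 28->9.5, 28->9.5, 31->11
Step 2: Rank sum for X: R1 = 1 + 2.5 + 5 + 7 + 8 + 9.5 = 33.
Step 3: U_X = R1 - n1(n1+1)/2 = 33 - 6*7/2 = 33 - 21 = 12.
       U_Y = n1*n2 - U_X = 30 - 12 = 18.
Step 4: Ties are present, so use the tie-corrected normal approximation (with continuity correction) for the p-value.
Step 5: p-value = 0.646576; compare to alpha = 0.05. fail to reject H0.

U_X = 12, p = 0.646576, fail to reject H0 at alpha = 0.05.


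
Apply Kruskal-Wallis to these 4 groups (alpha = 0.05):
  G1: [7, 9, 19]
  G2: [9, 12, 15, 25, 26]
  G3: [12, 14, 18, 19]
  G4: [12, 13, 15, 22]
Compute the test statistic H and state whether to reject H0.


Step 1: Combine all N = 16 observations and assign midranks.
sorted (value, group, rank): (7,G1,1), (9,G1,2.5), (9,G2,2.5), (12,G2,5), (12,G3,5), (12,G4,5), (13,G4,7), (14,G3,8), (15,G2,9.5), (15,G4,9.5), (18,G3,11), (19,G1,12.5), (19,G3,12.5), (22,G4,14), (25,G2,15), (26,G2,16)
Step 2: Sum ranks within each group.
R_1 = 16 (n_1 = 3)
R_2 = 48 (n_2 = 5)
R_3 = 36.5 (n_3 = 4)
R_4 = 35.5 (n_4 = 4)
Step 3: H = 12/(N(N+1)) * sum(R_i^2/n_i) - 3(N+1)
     = 12/(16*17) * (16^2/3 + 48^2/5 + 36.5^2/4 + 35.5^2/4) - 3*17
     = 0.044118 * 1194.26 - 51
     = 1.687868.
Step 4: Ties present; correction factor C = 1 - 42/(16^3 - 16) = 0.989706. Corrected H = 1.687868 / 0.989706 = 1.705423.
Step 5: Under H0, H ~ chi^2(3); p-value = 0.635729.
Step 6: alpha = 0.05. fail to reject H0.

H = 1.7054, df = 3, p = 0.635729, fail to reject H0.


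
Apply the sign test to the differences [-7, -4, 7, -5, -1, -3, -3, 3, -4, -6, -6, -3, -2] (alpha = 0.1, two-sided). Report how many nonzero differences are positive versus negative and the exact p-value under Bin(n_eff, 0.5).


Step 1: Discard zero differences. Original n = 13; n_eff = number of nonzero differences = 13.
Nonzero differences (with sign): -7, -4, +7, -5, -1, -3, -3, +3, -4, -6, -6, -3, -2
Step 2: Count signs: positive = 2, negative = 11.
Step 3: Under H0: P(positive) = 0.5, so the number of positives S ~ Bin(13, 0.5).
Step 4: Two-sided exact p-value = sum of Bin(13,0.5) probabilities at or below the observed probability = 0.022461.
Step 5: alpha = 0.1. reject H0.

n_eff = 13, pos = 2, neg = 11, p = 0.022461, reject H0.


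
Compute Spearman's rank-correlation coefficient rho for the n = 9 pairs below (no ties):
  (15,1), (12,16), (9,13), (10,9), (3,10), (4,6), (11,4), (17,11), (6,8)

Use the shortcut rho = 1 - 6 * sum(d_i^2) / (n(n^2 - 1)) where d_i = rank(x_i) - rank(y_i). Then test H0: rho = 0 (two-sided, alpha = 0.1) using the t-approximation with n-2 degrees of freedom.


Step 1: Rank x and y separately (midranks; no ties here).
rank(x): 15->8, 12->7, 9->4, 10->5, 3->1, 4->2, 11->6, 17->9, 6->3
rank(y): 1->1, 16->9, 13->8, 9->5, 10->6, 6->3, 4->2, 11->7, 8->4
Step 2: d_i = R_x(i) - R_y(i); compute d_i^2.
  (8-1)^2=49, (7-9)^2=4, (4-8)^2=16, (5-5)^2=0, (1-6)^2=25, (2-3)^2=1, (6-2)^2=16, (9-7)^2=4, (3-4)^2=1
sum(d^2) = 116.
Step 3: rho = 1 - 6*116 / (9*(9^2 - 1)) = 1 - 696/720 = 0.033333.
Step 4: Under H0, t = rho * sqrt((n-2)/(1-rho^2)) = 0.0882 ~ t(7).
Step 5: Two-sided p-value from the t-distribution with 7 df = 0.932157.
Step 6: alpha = 0.1. fail to reject H0.

rho = 0.0333, p = 0.932157, fail to reject H0 at alpha = 0.1.


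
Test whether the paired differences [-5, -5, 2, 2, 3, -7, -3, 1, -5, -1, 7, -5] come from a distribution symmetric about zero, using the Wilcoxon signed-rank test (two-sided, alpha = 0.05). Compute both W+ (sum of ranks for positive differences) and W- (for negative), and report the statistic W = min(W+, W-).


Step 1: Drop any zero differences (none here) and take |d_i|.
|d| = [5, 5, 2, 2, 3, 7, 3, 1, 5, 1, 7, 5]
Step 2: Midrank |d_i| (ties get averaged ranks).
ranks: |5|->8.5, |5|->8.5, |2|->3.5, |2|->3.5, |3|->5.5, |7|->11.5, |3|->5.5, |1|->1.5, |5|->8.5, |1|->1.5, |7|->11.5, |5|->8.5
Step 3: Attach original signs; sum ranks with positive sign and with negative sign.
W+ = 3.5 + 3.5 + 5.5 + 1.5 + 11.5 = 25.5
W- = 8.5 + 8.5 + 11.5 + 5.5 + 8.5 + 1.5 + 8.5 = 52.5
(Check: W+ + W- = 78 should equal n(n+1)/2 = 78.)
Step 4: Test statistic W = min(W+, W-) = 25.5.
Step 5: Ties in |d|, so use the tie-corrected normal approximation.
        E[W] = n(n+1)/4 = 12*13/4 = 39.
        Tie groups: |d|=1 (t=2), |d|=2 (t=2), |d|=3 (t=2), |d|=5 (t=4), |d|=7 (t=2); sum(t^3 - t) = 84.
        Var[W] = n(n+1)(2n+1)/24 - sum(t^3-t)/48 = 3900/24 - 84/48 = 160.75.
        z = (W - E[W]) / sqrt(Var[W]) = (25.5 - 39) / 12.6787 = -1.0648.
        Two-sided p = 2*Phi(z) = 0.286977.
Step 6: alpha = 0.05. fail to reject H0.

W+ = 25.5, W- = 52.5, W = min = 25.5, p = 0.286977, fail to reject H0.


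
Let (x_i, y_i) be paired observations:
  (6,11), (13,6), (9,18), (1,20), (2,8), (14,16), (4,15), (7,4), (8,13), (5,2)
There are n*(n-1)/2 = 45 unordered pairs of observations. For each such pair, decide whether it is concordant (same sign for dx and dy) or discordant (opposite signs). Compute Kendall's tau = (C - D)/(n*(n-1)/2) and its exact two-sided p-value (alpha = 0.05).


Step 1: Enumerate the 45 unordered pairs (i,j) with i<j and classify each by sign(x_j-x_i) * sign(y_j-y_i).
  (1,2):dx=+7,dy=-5->D; (1,3):dx=+3,dy=+7->C; (1,4):dx=-5,dy=+9->D; (1,5):dx=-4,dy=-3->C
  (1,6):dx=+8,dy=+5->C; (1,7):dx=-2,dy=+4->D; (1,8):dx=+1,dy=-7->D; (1,9):dx=+2,dy=+2->C
  (1,10):dx=-1,dy=-9->C; (2,3):dx=-4,dy=+12->D; (2,4):dx=-12,dy=+14->D; (2,5):dx=-11,dy=+2->D
  (2,6):dx=+1,dy=+10->C; (2,7):dx=-9,dy=+9->D; (2,8):dx=-6,dy=-2->C; (2,9):dx=-5,dy=+7->D
  (2,10):dx=-8,dy=-4->C; (3,4):dx=-8,dy=+2->D; (3,5):dx=-7,dy=-10->C; (3,6):dx=+5,dy=-2->D
  (3,7):dx=-5,dy=-3->C; (3,8):dx=-2,dy=-14->C; (3,9):dx=-1,dy=-5->C; (3,10):dx=-4,dy=-16->C
  (4,5):dx=+1,dy=-12->D; (4,6):dx=+13,dy=-4->D; (4,7):dx=+3,dy=-5->D; (4,8):dx=+6,dy=-16->D
  (4,9):dx=+7,dy=-7->D; (4,10):dx=+4,dy=-18->D; (5,6):dx=+12,dy=+8->C; (5,7):dx=+2,dy=+7->C
  (5,8):dx=+5,dy=-4->D; (5,9):dx=+6,dy=+5->C; (5,10):dx=+3,dy=-6->D; (6,7):dx=-10,dy=-1->C
  (6,8):dx=-7,dy=-12->C; (6,9):dx=-6,dy=-3->C; (6,10):dx=-9,dy=-14->C; (7,8):dx=+3,dy=-11->D
  (7,9):dx=+4,dy=-2->D; (7,10):dx=+1,dy=-13->D; (8,9):dx=+1,dy=+9->C; (8,10):dx=-2,dy=-2->C
  (9,10):dx=-3,dy=-11->C
Step 2: C = 23, D = 22, total pairs = 45.
Step 3: tau = (C - D)/(n(n-1)/2) = (23 - 22)/45 = 0.022222.
Step 4: Exact two-sided p-value (enumerate n! = 3628800 permutations of y under H0): p = 1.000000.
Step 5: alpha = 0.05. fail to reject H0.

tau_b = 0.0222 (C=23, D=22), p = 1.000000, fail to reject H0.


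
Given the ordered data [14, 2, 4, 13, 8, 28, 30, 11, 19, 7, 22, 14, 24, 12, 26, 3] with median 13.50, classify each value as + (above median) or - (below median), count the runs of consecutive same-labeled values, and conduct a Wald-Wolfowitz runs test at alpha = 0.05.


Step 1: Compute median = 13.50; label A = above, B = below.
Labels in order: ABBBBAABABAAABAB  (n_A = 8, n_B = 8)
Step 2: Count runs R = 10.
Step 3: Under H0 (random ordering), E[R] = 2*n_A*n_B/(n_A+n_B) + 1 = 2*8*8/16 + 1 = 9.0000.
        Var[R] = 2*n_A*n_B*(2*n_A*n_B - n_A - n_B) / ((n_A+n_B)^2 * (n_A+n_B-1)) = 14336/3840 = 3.7333.
        SD[R] = 1.9322.
Step 4: Continuity-corrected z = (R - 0.5 - E[R]) / SD[R] = (10 - 0.5 - 9.0000) / 1.9322 = 0.2588.
Step 5: Two-sided p-value via normal approximation = 2*(1 - Phi(|z|)) = 0.795809.
Step 6: alpha = 0.05. fail to reject H0.

R = 10, z = 0.2588, p = 0.795809, fail to reject H0.


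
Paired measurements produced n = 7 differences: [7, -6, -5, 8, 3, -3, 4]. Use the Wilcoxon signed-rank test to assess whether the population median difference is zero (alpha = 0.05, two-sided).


Step 1: Drop any zero differences (none here) and take |d_i|.
|d| = [7, 6, 5, 8, 3, 3, 4]
Step 2: Midrank |d_i| (ties get averaged ranks).
ranks: |7|->6, |6|->5, |5|->4, |8|->7, |3|->1.5, |3|->1.5, |4|->3
Step 3: Attach original signs; sum ranks with positive sign and with negative sign.
W+ = 6 + 7 + 1.5 + 3 = 17.5
W- = 5 + 4 + 1.5 = 10.5
(Check: W+ + W- = 28 should equal n(n+1)/2 = 28.)
Step 4: Test statistic W = min(W+, W-) = 10.5.
Step 5: Ties in |d|, so use the tie-corrected normal approximation.
        E[W] = n(n+1)/4 = 7*8/4 = 14.
        Tie groups: |d|=3 (t=2); sum(t^3 - t) = 6.
        Var[W] = n(n+1)(2n+1)/24 - sum(t^3-t)/48 = 840/24 - 6/48 = 34.875.
        z = (W - E[W]) / sqrt(Var[W]) = (10.5 - 14) / 5.9055 = -0.5927.
        Two-sided p = 2*Phi(z) = 0.553404.
Step 6: alpha = 0.05. fail to reject H0.

W+ = 17.5, W- = 10.5, W = min = 10.5, p = 0.553404, fail to reject H0.


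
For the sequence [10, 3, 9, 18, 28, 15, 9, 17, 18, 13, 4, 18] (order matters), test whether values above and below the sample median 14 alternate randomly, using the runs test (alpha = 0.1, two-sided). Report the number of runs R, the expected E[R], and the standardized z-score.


Step 1: Compute median = 14; label A = above, B = below.
Labels in order: BBBAAABAABBA  (n_A = 6, n_B = 6)
Step 2: Count runs R = 6.
Step 3: Under H0 (random ordering), E[R] = 2*n_A*n_B/(n_A+n_B) + 1 = 2*6*6/12 + 1 = 7.0000.
        Var[R] = 2*n_A*n_B*(2*n_A*n_B - n_A - n_B) / ((n_A+n_B)^2 * (n_A+n_B-1)) = 4320/1584 = 2.7273.
        SD[R] = 1.6514.
Step 4: Continuity-corrected z = (R + 0.5 - E[R]) / SD[R] = (6 + 0.5 - 7.0000) / 1.6514 = -0.3028.
Step 5: Two-sided p-value via normal approximation = 2*(1 - Phi(|z|)) = 0.762069.
Step 6: alpha = 0.1. fail to reject H0.

R = 6, z = -0.3028, p = 0.762069, fail to reject H0.


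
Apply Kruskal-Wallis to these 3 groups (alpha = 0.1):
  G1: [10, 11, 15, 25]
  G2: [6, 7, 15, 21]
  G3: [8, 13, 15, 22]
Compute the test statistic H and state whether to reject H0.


Step 1: Combine all N = 12 observations and assign midranks.
sorted (value, group, rank): (6,G2,1), (7,G2,2), (8,G3,3), (10,G1,4), (11,G1,5), (13,G3,6), (15,G1,8), (15,G2,8), (15,G3,8), (21,G2,10), (22,G3,11), (25,G1,12)
Step 2: Sum ranks within each group.
R_1 = 29 (n_1 = 4)
R_2 = 21 (n_2 = 4)
R_3 = 28 (n_3 = 4)
Step 3: H = 12/(N(N+1)) * sum(R_i^2/n_i) - 3(N+1)
     = 12/(12*13) * (29^2/4 + 21^2/4 + 28^2/4) - 3*13
     = 0.076923 * 516.5 - 39
     = 0.730769.
Step 4: Ties present; correction factor C = 1 - 24/(12^3 - 12) = 0.986014. Corrected H = 0.730769 / 0.986014 = 0.741135.
Step 5: Under H0, H ~ chi^2(2); p-value = 0.690343.
Step 6: alpha = 0.1. fail to reject H0.

H = 0.7411, df = 2, p = 0.690343, fail to reject H0.


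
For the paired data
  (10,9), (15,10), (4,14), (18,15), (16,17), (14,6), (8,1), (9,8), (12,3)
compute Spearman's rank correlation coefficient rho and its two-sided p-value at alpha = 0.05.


Step 1: Rank x and y separately (midranks; no ties here).
rank(x): 10->4, 15->7, 4->1, 18->9, 16->8, 14->6, 8->2, 9->3, 12->5
rank(y): 9->5, 10->6, 14->7, 15->8, 17->9, 6->3, 1->1, 8->4, 3->2
Step 2: d_i = R_x(i) - R_y(i); compute d_i^2.
  (4-5)^2=1, (7-6)^2=1, (1-7)^2=36, (9-8)^2=1, (8-9)^2=1, (6-3)^2=9, (2-1)^2=1, (3-4)^2=1, (5-2)^2=9
sum(d^2) = 60.
Step 3: rho = 1 - 6*60 / (9*(9^2 - 1)) = 1 - 360/720 = 0.500000.
Step 4: Under H0, t = rho * sqrt((n-2)/(1-rho^2)) = 1.5275 ~ t(7).
Step 5: Two-sided p-value from the t-distribution with 7 df = 0.170471.
Step 6: alpha = 0.05. fail to reject H0.

rho = 0.5000, p = 0.170471, fail to reject H0 at alpha = 0.05.


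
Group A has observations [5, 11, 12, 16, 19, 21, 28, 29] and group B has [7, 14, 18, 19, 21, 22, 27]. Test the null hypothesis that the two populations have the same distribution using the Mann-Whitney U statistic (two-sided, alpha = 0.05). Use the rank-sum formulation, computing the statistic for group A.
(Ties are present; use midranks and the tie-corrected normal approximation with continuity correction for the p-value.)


Step 1: Combine and sort all 15 observations; assign midranks.
sorted (value, group): (5,X), (7,Y), (11,X), (12,X), (14,Y), (16,X), (18,Y), (19,X), (19,Y), (21,X), (21,Y), (22,Y), (27,Y), (28,X), (29,X)
ranks: 5->1, 7->2, 11->3, 12->4, 14->5, 16->6, 18->7, 19->8.5, 19->8.5, 21->10.5, 21->10.5, 22->12, 27->13, 28->14, 29->15
Step 2: Rank sum for X: R1 = 1 + 3 + 4 + 6 + 8.5 + 10.5 + 14 + 15 = 62.
Step 3: U_X = R1 - n1(n1+1)/2 = 62 - 8*9/2 = 62 - 36 = 26.
       U_Y = n1*n2 - U_X = 56 - 26 = 30.
Step 4: Ties are present, so use the tie-corrected normal approximation (with continuity correction) for the p-value.
Step 5: p-value = 0.861942; compare to alpha = 0.05. fail to reject H0.

U_X = 26, p = 0.861942, fail to reject H0 at alpha = 0.05.


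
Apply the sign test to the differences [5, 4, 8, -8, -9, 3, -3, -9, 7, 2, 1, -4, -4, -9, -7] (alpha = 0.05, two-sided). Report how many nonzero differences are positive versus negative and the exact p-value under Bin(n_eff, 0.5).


Step 1: Discard zero differences. Original n = 15; n_eff = number of nonzero differences = 15.
Nonzero differences (with sign): +5, +4, +8, -8, -9, +3, -3, -9, +7, +2, +1, -4, -4, -9, -7
Step 2: Count signs: positive = 7, negative = 8.
Step 3: Under H0: P(positive) = 0.5, so the number of positives S ~ Bin(15, 0.5).
Step 4: Two-sided exact p-value = sum of Bin(15,0.5) probabilities at or below the observed probability = 1.000000.
Step 5: alpha = 0.05. fail to reject H0.

n_eff = 15, pos = 7, neg = 8, p = 1.000000, fail to reject H0.


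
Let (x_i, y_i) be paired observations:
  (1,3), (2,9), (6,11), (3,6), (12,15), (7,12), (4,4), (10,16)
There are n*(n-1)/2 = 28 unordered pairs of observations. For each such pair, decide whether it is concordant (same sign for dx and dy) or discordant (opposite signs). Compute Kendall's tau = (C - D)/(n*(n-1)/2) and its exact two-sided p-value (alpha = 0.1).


Step 1: Enumerate the 28 unordered pairs (i,j) with i<j and classify each by sign(x_j-x_i) * sign(y_j-y_i).
  (1,2):dx=+1,dy=+6->C; (1,3):dx=+5,dy=+8->C; (1,4):dx=+2,dy=+3->C; (1,5):dx=+11,dy=+12->C
  (1,6):dx=+6,dy=+9->C; (1,7):dx=+3,dy=+1->C; (1,8):dx=+9,dy=+13->C; (2,3):dx=+4,dy=+2->C
  (2,4):dx=+1,dy=-3->D; (2,5):dx=+10,dy=+6->C; (2,6):dx=+5,dy=+3->C; (2,7):dx=+2,dy=-5->D
  (2,8):dx=+8,dy=+7->C; (3,4):dx=-3,dy=-5->C; (3,5):dx=+6,dy=+4->C; (3,6):dx=+1,dy=+1->C
  (3,7):dx=-2,dy=-7->C; (3,8):dx=+4,dy=+5->C; (4,5):dx=+9,dy=+9->C; (4,6):dx=+4,dy=+6->C
  (4,7):dx=+1,dy=-2->D; (4,8):dx=+7,dy=+10->C; (5,6):dx=-5,dy=-3->C; (5,7):dx=-8,dy=-11->C
  (5,8):dx=-2,dy=+1->D; (6,7):dx=-3,dy=-8->C; (6,8):dx=+3,dy=+4->C; (7,8):dx=+6,dy=+12->C
Step 2: C = 24, D = 4, total pairs = 28.
Step 3: tau = (C - D)/(n(n-1)/2) = (24 - 4)/28 = 0.714286.
Step 4: Exact two-sided p-value (enumerate n! = 40320 permutations of y under H0): p = 0.014137.
Step 5: alpha = 0.1. reject H0.

tau_b = 0.7143 (C=24, D=4), p = 0.014137, reject H0.


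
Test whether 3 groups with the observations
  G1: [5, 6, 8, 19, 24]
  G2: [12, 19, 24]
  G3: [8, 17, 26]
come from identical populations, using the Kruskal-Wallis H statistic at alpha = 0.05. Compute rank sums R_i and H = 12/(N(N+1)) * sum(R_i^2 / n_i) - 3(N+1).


Step 1: Combine all N = 11 observations and assign midranks.
sorted (value, group, rank): (5,G1,1), (6,G1,2), (8,G1,3.5), (8,G3,3.5), (12,G2,5), (17,G3,6), (19,G1,7.5), (19,G2,7.5), (24,G1,9.5), (24,G2,9.5), (26,G3,11)
Step 2: Sum ranks within each group.
R_1 = 23.5 (n_1 = 5)
R_2 = 22 (n_2 = 3)
R_3 = 20.5 (n_3 = 3)
Step 3: H = 12/(N(N+1)) * sum(R_i^2/n_i) - 3(N+1)
     = 12/(11*12) * (23.5^2/5 + 22^2/3 + 20.5^2/3) - 3*12
     = 0.090909 * 411.867 - 36
     = 1.442424.
Step 4: Ties present; correction factor C = 1 - 18/(11^3 - 11) = 0.986364. Corrected H = 1.442424 / 0.986364 = 1.462366.
Step 5: Under H0, H ~ chi^2(2); p-value = 0.481339.
Step 6: alpha = 0.05. fail to reject H0.

H = 1.4624, df = 2, p = 0.481339, fail to reject H0.


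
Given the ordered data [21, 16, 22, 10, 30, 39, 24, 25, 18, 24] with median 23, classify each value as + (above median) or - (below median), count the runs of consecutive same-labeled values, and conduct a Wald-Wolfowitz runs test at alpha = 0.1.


Step 1: Compute median = 23; label A = above, B = below.
Labels in order: BBBBAAAABA  (n_A = 5, n_B = 5)
Step 2: Count runs R = 4.
Step 3: Under H0 (random ordering), E[R] = 2*n_A*n_B/(n_A+n_B) + 1 = 2*5*5/10 + 1 = 6.0000.
        Var[R] = 2*n_A*n_B*(2*n_A*n_B - n_A - n_B) / ((n_A+n_B)^2 * (n_A+n_B-1)) = 2000/900 = 2.2222.
        SD[R] = 1.4907.
Step 4: Continuity-corrected z = (R + 0.5 - E[R]) / SD[R] = (4 + 0.5 - 6.0000) / 1.4907 = -1.0062.
Step 5: Two-sided p-value via normal approximation = 2*(1 - Phi(|z|)) = 0.314305.
Step 6: alpha = 0.1. fail to reject H0.

R = 4, z = -1.0062, p = 0.314305, fail to reject H0.


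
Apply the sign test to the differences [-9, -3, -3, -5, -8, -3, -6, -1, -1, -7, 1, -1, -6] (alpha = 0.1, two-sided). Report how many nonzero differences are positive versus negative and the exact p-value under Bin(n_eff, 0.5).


Step 1: Discard zero differences. Original n = 13; n_eff = number of nonzero differences = 13.
Nonzero differences (with sign): -9, -3, -3, -5, -8, -3, -6, -1, -1, -7, +1, -1, -6
Step 2: Count signs: positive = 1, negative = 12.
Step 3: Under H0: P(positive) = 0.5, so the number of positives S ~ Bin(13, 0.5).
Step 4: Two-sided exact p-value = sum of Bin(13,0.5) probabilities at or below the observed probability = 0.003418.
Step 5: alpha = 0.1. reject H0.

n_eff = 13, pos = 1, neg = 12, p = 0.003418, reject H0.


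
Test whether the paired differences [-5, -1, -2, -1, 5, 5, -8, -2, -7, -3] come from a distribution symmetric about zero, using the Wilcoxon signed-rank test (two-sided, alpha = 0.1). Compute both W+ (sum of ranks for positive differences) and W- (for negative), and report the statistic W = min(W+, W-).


Step 1: Drop any zero differences (none here) and take |d_i|.
|d| = [5, 1, 2, 1, 5, 5, 8, 2, 7, 3]
Step 2: Midrank |d_i| (ties get averaged ranks).
ranks: |5|->7, |1|->1.5, |2|->3.5, |1|->1.5, |5|->7, |5|->7, |8|->10, |2|->3.5, |7|->9, |3|->5
Step 3: Attach original signs; sum ranks with positive sign and with negative sign.
W+ = 7 + 7 = 14
W- = 7 + 1.5 + 3.5 + 1.5 + 10 + 3.5 + 9 + 5 = 41
(Check: W+ + W- = 55 should equal n(n+1)/2 = 55.)
Step 4: Test statistic W = min(W+, W-) = 14.
Step 5: Ties in |d|, so use the tie-corrected normal approximation.
        E[W] = n(n+1)/4 = 10*11/4 = 27.5.
        Tie groups: |d|=1 (t=2), |d|=2 (t=2), |d|=5 (t=3); sum(t^3 - t) = 36.
        Var[W] = n(n+1)(2n+1)/24 - sum(t^3-t)/48 = 2310/24 - 36/48 = 95.5.
        z = (W - E[W]) / sqrt(Var[W]) = (14 - 27.5) / 9.7724 = -1.3814.
        Two-sided p = 2*Phi(z) = 0.167144.
Step 6: alpha = 0.1. fail to reject H0.

W+ = 14, W- = 41, W = min = 14, p = 0.167144, fail to reject H0.


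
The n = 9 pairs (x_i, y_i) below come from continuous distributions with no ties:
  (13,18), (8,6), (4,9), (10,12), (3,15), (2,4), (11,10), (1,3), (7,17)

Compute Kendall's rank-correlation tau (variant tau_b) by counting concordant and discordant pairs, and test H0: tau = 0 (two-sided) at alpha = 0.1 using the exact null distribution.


Step 1: Enumerate the 36 unordered pairs (i,j) with i<j and classify each by sign(x_j-x_i) * sign(y_j-y_i).
  (1,2):dx=-5,dy=-12->C; (1,3):dx=-9,dy=-9->C; (1,4):dx=-3,dy=-6->C; (1,5):dx=-10,dy=-3->C
  (1,6):dx=-11,dy=-14->C; (1,7):dx=-2,dy=-8->C; (1,8):dx=-12,dy=-15->C; (1,9):dx=-6,dy=-1->C
  (2,3):dx=-4,dy=+3->D; (2,4):dx=+2,dy=+6->C; (2,5):dx=-5,dy=+9->D; (2,6):dx=-6,dy=-2->C
  (2,7):dx=+3,dy=+4->C; (2,8):dx=-7,dy=-3->C; (2,9):dx=-1,dy=+11->D; (3,4):dx=+6,dy=+3->C
  (3,5):dx=-1,dy=+6->D; (3,6):dx=-2,dy=-5->C; (3,7):dx=+7,dy=+1->C; (3,8):dx=-3,dy=-6->C
  (3,9):dx=+3,dy=+8->C; (4,5):dx=-7,dy=+3->D; (4,6):dx=-8,dy=-8->C; (4,7):dx=+1,dy=-2->D
  (4,8):dx=-9,dy=-9->C; (4,9):dx=-3,dy=+5->D; (5,6):dx=-1,dy=-11->C; (5,7):dx=+8,dy=-5->D
  (5,8):dx=-2,dy=-12->C; (5,9):dx=+4,dy=+2->C; (6,7):dx=+9,dy=+6->C; (6,8):dx=-1,dy=-1->C
  (6,9):dx=+5,dy=+13->C; (7,8):dx=-10,dy=-7->C; (7,9):dx=-4,dy=+7->D; (8,9):dx=+6,dy=+14->C
Step 2: C = 27, D = 9, total pairs = 36.
Step 3: tau = (C - D)/(n(n-1)/2) = (27 - 9)/36 = 0.500000.
Step 4: Exact two-sided p-value (enumerate n! = 362880 permutations of y under H0): p = 0.075176.
Step 5: alpha = 0.1. reject H0.

tau_b = 0.5000 (C=27, D=9), p = 0.075176, reject H0.


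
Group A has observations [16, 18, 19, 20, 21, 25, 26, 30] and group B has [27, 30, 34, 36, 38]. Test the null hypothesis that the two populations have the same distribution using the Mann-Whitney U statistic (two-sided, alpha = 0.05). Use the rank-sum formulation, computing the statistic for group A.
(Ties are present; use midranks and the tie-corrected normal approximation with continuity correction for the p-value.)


Step 1: Combine and sort all 13 observations; assign midranks.
sorted (value, group): (16,X), (18,X), (19,X), (20,X), (21,X), (25,X), (26,X), (27,Y), (30,X), (30,Y), (34,Y), (36,Y), (38,Y)
ranks: 16->1, 18->2, 19->3, 20->4, 21->5, 25->6, 26->7, 27->8, 30->9.5, 30->9.5, 34->11, 36->12, 38->13
Step 2: Rank sum for X: R1 = 1 + 2 + 3 + 4 + 5 + 6 + 7 + 9.5 = 37.5.
Step 3: U_X = R1 - n1(n1+1)/2 = 37.5 - 8*9/2 = 37.5 - 36 = 1.5.
       U_Y = n1*n2 - U_X = 40 - 1.5 = 38.5.
Step 4: Ties are present, so use the tie-corrected normal approximation (with continuity correction) for the p-value.
Step 5: p-value = 0.008326; compare to alpha = 0.05. reject H0.

U_X = 1.5, p = 0.008326, reject H0 at alpha = 0.05.


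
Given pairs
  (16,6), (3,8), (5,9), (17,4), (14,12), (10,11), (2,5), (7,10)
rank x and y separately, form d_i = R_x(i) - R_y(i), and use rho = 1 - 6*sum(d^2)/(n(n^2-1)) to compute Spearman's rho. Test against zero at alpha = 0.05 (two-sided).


Step 1: Rank x and y separately (midranks; no ties here).
rank(x): 16->7, 3->2, 5->3, 17->8, 14->6, 10->5, 2->1, 7->4
rank(y): 6->3, 8->4, 9->5, 4->1, 12->8, 11->7, 5->2, 10->6
Step 2: d_i = R_x(i) - R_y(i); compute d_i^2.
  (7-3)^2=16, (2-4)^2=4, (3-5)^2=4, (8-1)^2=49, (6-8)^2=4, (5-7)^2=4, (1-2)^2=1, (4-6)^2=4
sum(d^2) = 86.
Step 3: rho = 1 - 6*86 / (8*(8^2 - 1)) = 1 - 516/504 = -0.023810.
Step 4: Under H0, t = rho * sqrt((n-2)/(1-rho^2)) = -0.0583 ~ t(6).
Step 5: Two-sided p-value from the t-distribution with 6 df = 0.955374.
Step 6: alpha = 0.05. fail to reject H0.

rho = -0.0238, p = 0.955374, fail to reject H0 at alpha = 0.05.


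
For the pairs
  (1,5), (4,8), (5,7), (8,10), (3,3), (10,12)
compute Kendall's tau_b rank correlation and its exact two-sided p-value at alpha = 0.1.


Step 1: Enumerate the 15 unordered pairs (i,j) with i<j and classify each by sign(x_j-x_i) * sign(y_j-y_i).
  (1,2):dx=+3,dy=+3->C; (1,3):dx=+4,dy=+2->C; (1,4):dx=+7,dy=+5->C; (1,5):dx=+2,dy=-2->D
  (1,6):dx=+9,dy=+7->C; (2,3):dx=+1,dy=-1->D; (2,4):dx=+4,dy=+2->C; (2,5):dx=-1,dy=-5->C
  (2,6):dx=+6,dy=+4->C; (3,4):dx=+3,dy=+3->C; (3,5):dx=-2,dy=-4->C; (3,6):dx=+5,dy=+5->C
  (4,5):dx=-5,dy=-7->C; (4,6):dx=+2,dy=+2->C; (5,6):dx=+7,dy=+9->C
Step 2: C = 13, D = 2, total pairs = 15.
Step 3: tau = (C - D)/(n(n-1)/2) = (13 - 2)/15 = 0.733333.
Step 4: Exact two-sided p-value (enumerate n! = 720 permutations of y under H0): p = 0.055556.
Step 5: alpha = 0.1. reject H0.

tau_b = 0.7333 (C=13, D=2), p = 0.055556, reject H0.


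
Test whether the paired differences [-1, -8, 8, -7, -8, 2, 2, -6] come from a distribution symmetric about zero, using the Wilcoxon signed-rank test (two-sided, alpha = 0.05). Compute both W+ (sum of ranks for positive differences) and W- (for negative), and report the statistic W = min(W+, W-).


Step 1: Drop any zero differences (none here) and take |d_i|.
|d| = [1, 8, 8, 7, 8, 2, 2, 6]
Step 2: Midrank |d_i| (ties get averaged ranks).
ranks: |1|->1, |8|->7, |8|->7, |7|->5, |8|->7, |2|->2.5, |2|->2.5, |6|->4
Step 3: Attach original signs; sum ranks with positive sign and with negative sign.
W+ = 7 + 2.5 + 2.5 = 12
W- = 1 + 7 + 5 + 7 + 4 = 24
(Check: W+ + W- = 36 should equal n(n+1)/2 = 36.)
Step 4: Test statistic W = min(W+, W-) = 12.
Step 5: Ties in |d|, so use the tie-corrected normal approximation.
        E[W] = n(n+1)/4 = 8*9/4 = 18.
        Tie groups: |d|=2 (t=2), |d|=8 (t=3); sum(t^3 - t) = 30.
        Var[W] = n(n+1)(2n+1)/24 - sum(t^3-t)/48 = 1224/24 - 30/48 = 50.375.
        z = (W - E[W]) / sqrt(Var[W]) = (12 - 18) / 7.0975 = -0.8454.
        Two-sided p = 2*Phi(z) = 0.397908.
Step 6: alpha = 0.05. fail to reject H0.

W+ = 12, W- = 24, W = min = 12, p = 0.397908, fail to reject H0.


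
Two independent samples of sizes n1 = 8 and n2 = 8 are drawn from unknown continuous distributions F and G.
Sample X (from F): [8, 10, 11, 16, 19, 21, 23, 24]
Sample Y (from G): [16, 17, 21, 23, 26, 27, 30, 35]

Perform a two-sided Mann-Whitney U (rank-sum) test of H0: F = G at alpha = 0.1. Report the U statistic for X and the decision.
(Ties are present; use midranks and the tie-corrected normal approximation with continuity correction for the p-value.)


Step 1: Combine and sort all 16 observations; assign midranks.
sorted (value, group): (8,X), (10,X), (11,X), (16,X), (16,Y), (17,Y), (19,X), (21,X), (21,Y), (23,X), (23,Y), (24,X), (26,Y), (27,Y), (30,Y), (35,Y)
ranks: 8->1, 10->2, 11->3, 16->4.5, 16->4.5, 17->6, 19->7, 21->8.5, 21->8.5, 23->10.5, 23->10.5, 24->12, 26->13, 27->14, 30->15, 35->16
Step 2: Rank sum for X: R1 = 1 + 2 + 3 + 4.5 + 7 + 8.5 + 10.5 + 12 = 48.5.
Step 3: U_X = R1 - n1(n1+1)/2 = 48.5 - 8*9/2 = 48.5 - 36 = 12.5.
       U_Y = n1*n2 - U_X = 64 - 12.5 = 51.5.
Step 4: Ties are present, so use the tie-corrected normal approximation (with continuity correction) for the p-value.
Step 5: p-value = 0.045520; compare to alpha = 0.1. reject H0.

U_X = 12.5, p = 0.045520, reject H0 at alpha = 0.1.


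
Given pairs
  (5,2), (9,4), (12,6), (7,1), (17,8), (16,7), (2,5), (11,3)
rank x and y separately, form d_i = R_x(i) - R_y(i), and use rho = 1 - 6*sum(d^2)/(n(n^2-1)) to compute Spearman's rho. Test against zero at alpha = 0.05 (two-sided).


Step 1: Rank x and y separately (midranks; no ties here).
rank(x): 5->2, 9->4, 12->6, 7->3, 17->8, 16->7, 2->1, 11->5
rank(y): 2->2, 4->4, 6->6, 1->1, 8->8, 7->7, 5->5, 3->3
Step 2: d_i = R_x(i) - R_y(i); compute d_i^2.
  (2-2)^2=0, (4-4)^2=0, (6-6)^2=0, (3-1)^2=4, (8-8)^2=0, (7-7)^2=0, (1-5)^2=16, (5-3)^2=4
sum(d^2) = 24.
Step 3: rho = 1 - 6*24 / (8*(8^2 - 1)) = 1 - 144/504 = 0.714286.
Step 4: Under H0, t = rho * sqrt((n-2)/(1-rho^2)) = 2.5000 ~ t(6).
Step 5: Two-sided p-value from the t-distribution with 6 df = 0.046528.
Step 6: alpha = 0.05. reject H0.

rho = 0.7143, p = 0.046528, reject H0 at alpha = 0.05.


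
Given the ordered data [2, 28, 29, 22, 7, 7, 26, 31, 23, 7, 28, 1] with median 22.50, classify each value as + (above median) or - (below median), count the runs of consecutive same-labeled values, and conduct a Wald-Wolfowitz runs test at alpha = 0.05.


Step 1: Compute median = 22.50; label A = above, B = below.
Labels in order: BAABBBAAABAB  (n_A = 6, n_B = 6)
Step 2: Count runs R = 7.
Step 3: Under H0 (random ordering), E[R] = 2*n_A*n_B/(n_A+n_B) + 1 = 2*6*6/12 + 1 = 7.0000.
        Var[R] = 2*n_A*n_B*(2*n_A*n_B - n_A - n_B) / ((n_A+n_B)^2 * (n_A+n_B-1)) = 4320/1584 = 2.7273.
        SD[R] = 1.6514.
Step 4: R = E[R], so z = 0 with no continuity correction.
Step 5: Two-sided p-value via normal approximation = 2*(1 - Phi(|z|)) = 1.000000.
Step 6: alpha = 0.05. fail to reject H0.

R = 7, z = 0.0000, p = 1.000000, fail to reject H0.


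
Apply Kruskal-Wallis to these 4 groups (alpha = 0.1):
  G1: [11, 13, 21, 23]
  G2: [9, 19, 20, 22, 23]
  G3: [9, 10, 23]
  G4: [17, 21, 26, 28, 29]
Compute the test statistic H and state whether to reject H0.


Step 1: Combine all N = 17 observations and assign midranks.
sorted (value, group, rank): (9,G2,1.5), (9,G3,1.5), (10,G3,3), (11,G1,4), (13,G1,5), (17,G4,6), (19,G2,7), (20,G2,8), (21,G1,9.5), (21,G4,9.5), (22,G2,11), (23,G1,13), (23,G2,13), (23,G3,13), (26,G4,15), (28,G4,16), (29,G4,17)
Step 2: Sum ranks within each group.
R_1 = 31.5 (n_1 = 4)
R_2 = 40.5 (n_2 = 5)
R_3 = 17.5 (n_3 = 3)
R_4 = 63.5 (n_4 = 5)
Step 3: H = 12/(N(N+1)) * sum(R_i^2/n_i) - 3(N+1)
     = 12/(17*18) * (31.5^2/4 + 40.5^2/5 + 17.5^2/3 + 63.5^2/5) - 3*18
     = 0.039216 * 1484.65 - 54
     = 4.221405.
Step 4: Ties present; correction factor C = 1 - 36/(17^3 - 17) = 0.992647. Corrected H = 4.221405 / 0.992647 = 4.252675.
Step 5: Under H0, H ~ chi^2(3); p-value = 0.235441.
Step 6: alpha = 0.1. fail to reject H0.

H = 4.2527, df = 3, p = 0.235441, fail to reject H0.


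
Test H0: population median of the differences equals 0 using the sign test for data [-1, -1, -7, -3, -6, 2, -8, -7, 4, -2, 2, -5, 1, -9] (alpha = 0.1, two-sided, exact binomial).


Step 1: Discard zero differences. Original n = 14; n_eff = number of nonzero differences = 14.
Nonzero differences (with sign): -1, -1, -7, -3, -6, +2, -8, -7, +4, -2, +2, -5, +1, -9
Step 2: Count signs: positive = 4, negative = 10.
Step 3: Under H0: P(positive) = 0.5, so the number of positives S ~ Bin(14, 0.5).
Step 4: Two-sided exact p-value = sum of Bin(14,0.5) probabilities at or below the observed probability = 0.179565.
Step 5: alpha = 0.1. fail to reject H0.

n_eff = 14, pos = 4, neg = 10, p = 0.179565, fail to reject H0.


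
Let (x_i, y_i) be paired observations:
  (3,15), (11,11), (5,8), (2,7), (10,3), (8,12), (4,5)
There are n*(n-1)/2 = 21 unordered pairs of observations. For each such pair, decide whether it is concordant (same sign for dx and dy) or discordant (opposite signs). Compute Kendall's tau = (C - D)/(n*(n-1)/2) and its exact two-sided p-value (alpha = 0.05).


Step 1: Enumerate the 21 unordered pairs (i,j) with i<j and classify each by sign(x_j-x_i) * sign(y_j-y_i).
  (1,2):dx=+8,dy=-4->D; (1,3):dx=+2,dy=-7->D; (1,4):dx=-1,dy=-8->C; (1,5):dx=+7,dy=-12->D
  (1,6):dx=+5,dy=-3->D; (1,7):dx=+1,dy=-10->D; (2,3):dx=-6,dy=-3->C; (2,4):dx=-9,dy=-4->C
  (2,5):dx=-1,dy=-8->C; (2,6):dx=-3,dy=+1->D; (2,7):dx=-7,dy=-6->C; (3,4):dx=-3,dy=-1->C
  (3,5):dx=+5,dy=-5->D; (3,6):dx=+3,dy=+4->C; (3,7):dx=-1,dy=-3->C; (4,5):dx=+8,dy=-4->D
  (4,6):dx=+6,dy=+5->C; (4,7):dx=+2,dy=-2->D; (5,6):dx=-2,dy=+9->D; (5,7):dx=-6,dy=+2->D
  (6,7):dx=-4,dy=-7->C
Step 2: C = 10, D = 11, total pairs = 21.
Step 3: tau = (C - D)/(n(n-1)/2) = (10 - 11)/21 = -0.047619.
Step 4: Exact two-sided p-value (enumerate n! = 5040 permutations of y under H0): p = 1.000000.
Step 5: alpha = 0.05. fail to reject H0.

tau_b = -0.0476 (C=10, D=11), p = 1.000000, fail to reject H0.


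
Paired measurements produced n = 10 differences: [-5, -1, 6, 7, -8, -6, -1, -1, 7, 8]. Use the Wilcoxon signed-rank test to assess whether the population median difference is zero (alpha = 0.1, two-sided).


Step 1: Drop any zero differences (none here) and take |d_i|.
|d| = [5, 1, 6, 7, 8, 6, 1, 1, 7, 8]
Step 2: Midrank |d_i| (ties get averaged ranks).
ranks: |5|->4, |1|->2, |6|->5.5, |7|->7.5, |8|->9.5, |6|->5.5, |1|->2, |1|->2, |7|->7.5, |8|->9.5
Step 3: Attach original signs; sum ranks with positive sign and with negative sign.
W+ = 5.5 + 7.5 + 7.5 + 9.5 = 30
W- = 4 + 2 + 9.5 + 5.5 + 2 + 2 = 25
(Check: W+ + W- = 55 should equal n(n+1)/2 = 55.)
Step 4: Test statistic W = min(W+, W-) = 25.
Step 5: Ties in |d|, so use the tie-corrected normal approximation.
        E[W] = n(n+1)/4 = 10*11/4 = 27.5.
        Tie groups: |d|=1 (t=3), |d|=6 (t=2), |d|=7 (t=2), |d|=8 (t=2); sum(t^3 - t) = 42.
        Var[W] = n(n+1)(2n+1)/24 - sum(t^3-t)/48 = 2310/24 - 42/48 = 95.375.
        z = (W - E[W]) / sqrt(Var[W]) = (25 - 27.5) / 9.7660 = -0.2560.
        Two-sided p = 2*Phi(z) = 0.797959.
Step 6: alpha = 0.1. fail to reject H0.

W+ = 30, W- = 25, W = min = 25, p = 0.797959, fail to reject H0.


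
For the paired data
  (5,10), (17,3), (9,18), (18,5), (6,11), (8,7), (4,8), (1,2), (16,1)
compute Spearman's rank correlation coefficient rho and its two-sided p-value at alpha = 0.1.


Step 1: Rank x and y separately (midranks; no ties here).
rank(x): 5->3, 17->8, 9->6, 18->9, 6->4, 8->5, 4->2, 1->1, 16->7
rank(y): 10->7, 3->3, 18->9, 5->4, 11->8, 7->5, 8->6, 2->2, 1->1
Step 2: d_i = R_x(i) - R_y(i); compute d_i^2.
  (3-7)^2=16, (8-3)^2=25, (6-9)^2=9, (9-4)^2=25, (4-8)^2=16, (5-5)^2=0, (2-6)^2=16, (1-2)^2=1, (7-1)^2=36
sum(d^2) = 144.
Step 3: rho = 1 - 6*144 / (9*(9^2 - 1)) = 1 - 864/720 = -0.200000.
Step 4: Under H0, t = rho * sqrt((n-2)/(1-rho^2)) = -0.5401 ~ t(7).
Step 5: Two-sided p-value from the t-distribution with 7 df = 0.605901.
Step 6: alpha = 0.1. fail to reject H0.

rho = -0.2000, p = 0.605901, fail to reject H0 at alpha = 0.1.


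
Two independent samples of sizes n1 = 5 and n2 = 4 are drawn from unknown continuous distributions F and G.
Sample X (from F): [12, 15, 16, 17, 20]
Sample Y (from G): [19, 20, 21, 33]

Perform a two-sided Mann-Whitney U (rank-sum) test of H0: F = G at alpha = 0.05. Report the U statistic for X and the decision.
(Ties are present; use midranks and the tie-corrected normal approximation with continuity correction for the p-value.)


Step 1: Combine and sort all 9 observations; assign midranks.
sorted (value, group): (12,X), (15,X), (16,X), (17,X), (19,Y), (20,X), (20,Y), (21,Y), (33,Y)
ranks: 12->1, 15->2, 16->3, 17->4, 19->5, 20->6.5, 20->6.5, 21->8, 33->9
Step 2: Rank sum for X: R1 = 1 + 2 + 3 + 4 + 6.5 = 16.5.
Step 3: U_X = R1 - n1(n1+1)/2 = 16.5 - 5*6/2 = 16.5 - 15 = 1.5.
       U_Y = n1*n2 - U_X = 20 - 1.5 = 18.5.
Step 4: Ties are present, so use the tie-corrected normal approximation (with continuity correction) for the p-value.
Step 5: p-value = 0.049090; compare to alpha = 0.05. reject H0.

U_X = 1.5, p = 0.049090, reject H0 at alpha = 0.05.


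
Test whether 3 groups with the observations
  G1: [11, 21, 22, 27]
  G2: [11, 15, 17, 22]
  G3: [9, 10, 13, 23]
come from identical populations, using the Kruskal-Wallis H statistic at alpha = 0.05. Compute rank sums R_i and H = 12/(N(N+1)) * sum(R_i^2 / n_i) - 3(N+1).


Step 1: Combine all N = 12 observations and assign midranks.
sorted (value, group, rank): (9,G3,1), (10,G3,2), (11,G1,3.5), (11,G2,3.5), (13,G3,5), (15,G2,6), (17,G2,7), (21,G1,8), (22,G1,9.5), (22,G2,9.5), (23,G3,11), (27,G1,12)
Step 2: Sum ranks within each group.
R_1 = 33 (n_1 = 4)
R_2 = 26 (n_2 = 4)
R_3 = 19 (n_3 = 4)
Step 3: H = 12/(N(N+1)) * sum(R_i^2/n_i) - 3(N+1)
     = 12/(12*13) * (33^2/4 + 26^2/4 + 19^2/4) - 3*13
     = 0.076923 * 531.5 - 39
     = 1.884615.
Step 4: Ties present; correction factor C = 1 - 12/(12^3 - 12) = 0.993007. Corrected H = 1.884615 / 0.993007 = 1.897887.
Step 5: Under H0, H ~ chi^2(2); p-value = 0.387150.
Step 6: alpha = 0.05. fail to reject H0.

H = 1.8979, df = 2, p = 0.387150, fail to reject H0.
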